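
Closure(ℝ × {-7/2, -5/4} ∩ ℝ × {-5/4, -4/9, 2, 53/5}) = ℝ × {-5/4}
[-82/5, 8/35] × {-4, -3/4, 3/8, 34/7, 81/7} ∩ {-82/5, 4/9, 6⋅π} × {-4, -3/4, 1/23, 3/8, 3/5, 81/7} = {-82/5} × {-4, -3/4, 3/8, 81/7}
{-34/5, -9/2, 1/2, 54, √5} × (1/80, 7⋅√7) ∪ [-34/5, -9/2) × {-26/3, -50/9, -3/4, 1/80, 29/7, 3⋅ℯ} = ([-34/5, -9/2) × {-26/3, -50/9, -3/4, 1/80, 29/7, 3⋅ℯ}) ∪ ({-34/5, -9/2, 1/2, 54, √5} × (1/80, 7⋅√7))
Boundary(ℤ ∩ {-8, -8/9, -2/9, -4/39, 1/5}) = {-8}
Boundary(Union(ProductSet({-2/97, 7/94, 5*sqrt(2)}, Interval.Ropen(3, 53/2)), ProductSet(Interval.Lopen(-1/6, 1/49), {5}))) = Union(ProductSet({-2/97, 7/94, 5*sqrt(2)}, Interval(3, 53/2)), ProductSet(Interval(-1/6, 1/49), {5}))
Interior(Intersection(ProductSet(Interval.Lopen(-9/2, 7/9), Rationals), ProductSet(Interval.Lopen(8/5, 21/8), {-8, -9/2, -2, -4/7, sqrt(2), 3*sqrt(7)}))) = EmptySet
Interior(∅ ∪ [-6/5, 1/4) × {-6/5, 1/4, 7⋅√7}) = ∅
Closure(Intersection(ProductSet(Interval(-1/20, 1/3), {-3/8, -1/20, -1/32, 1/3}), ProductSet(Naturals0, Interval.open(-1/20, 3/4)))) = ProductSet(Range(0, 1, 1), {-1/32, 1/3})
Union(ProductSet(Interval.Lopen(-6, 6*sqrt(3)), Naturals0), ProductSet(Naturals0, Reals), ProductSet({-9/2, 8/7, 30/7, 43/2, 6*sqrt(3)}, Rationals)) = Union(ProductSet({-9/2, 8/7, 30/7, 43/2, 6*sqrt(3)}, Rationals), ProductSet(Interval.Lopen(-6, 6*sqrt(3)), Naturals0), ProductSet(Naturals0, Reals))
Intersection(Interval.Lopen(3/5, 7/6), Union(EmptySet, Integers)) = Range(1, 2, 1)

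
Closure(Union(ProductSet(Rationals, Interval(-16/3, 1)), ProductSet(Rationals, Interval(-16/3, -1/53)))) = ProductSet(Reals, Interval(-16/3, 1))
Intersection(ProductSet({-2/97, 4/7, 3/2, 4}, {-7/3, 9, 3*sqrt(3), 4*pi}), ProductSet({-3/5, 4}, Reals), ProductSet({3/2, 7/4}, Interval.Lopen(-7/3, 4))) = EmptySet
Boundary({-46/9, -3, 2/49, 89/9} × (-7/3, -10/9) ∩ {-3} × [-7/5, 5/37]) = {-3} × [-7/5, -10/9]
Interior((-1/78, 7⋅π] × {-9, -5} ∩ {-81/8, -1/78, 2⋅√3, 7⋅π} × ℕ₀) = ∅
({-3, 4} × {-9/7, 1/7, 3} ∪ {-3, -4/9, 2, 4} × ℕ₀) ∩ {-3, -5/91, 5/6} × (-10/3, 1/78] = {-3} × ({-9/7} ∪ {0})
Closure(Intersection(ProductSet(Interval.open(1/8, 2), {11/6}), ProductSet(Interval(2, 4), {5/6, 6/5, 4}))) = EmptySet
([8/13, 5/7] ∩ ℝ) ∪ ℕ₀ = ℕ₀ ∪ [8/13, 5/7]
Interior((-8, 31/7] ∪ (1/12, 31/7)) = (-8, 31/7)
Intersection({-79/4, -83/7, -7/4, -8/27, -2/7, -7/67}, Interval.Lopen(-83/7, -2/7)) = {-7/4, -8/27, -2/7}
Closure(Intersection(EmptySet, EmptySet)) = EmptySet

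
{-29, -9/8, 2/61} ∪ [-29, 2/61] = [-29, 2/61]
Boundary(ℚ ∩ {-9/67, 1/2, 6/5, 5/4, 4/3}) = {-9/67, 1/2, 6/5, 5/4, 4/3}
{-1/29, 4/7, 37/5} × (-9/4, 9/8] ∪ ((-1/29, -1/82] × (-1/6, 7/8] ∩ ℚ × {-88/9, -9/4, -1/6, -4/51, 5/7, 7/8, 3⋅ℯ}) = ({-1/29, 4/7, 37/5} × (-9/4, 9/8]) ∪ ((ℚ ∩ (-1/29, -1/82]) × {-4/51, 5/7, 7/8})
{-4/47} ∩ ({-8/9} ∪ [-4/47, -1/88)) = {-4/47}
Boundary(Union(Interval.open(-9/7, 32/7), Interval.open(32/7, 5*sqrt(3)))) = {-9/7, 32/7, 5*sqrt(3)}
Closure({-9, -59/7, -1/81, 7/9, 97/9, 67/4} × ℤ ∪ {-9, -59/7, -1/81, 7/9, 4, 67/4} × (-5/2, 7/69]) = ({-9, -59/7, -1/81, 7/9, 97/9, 67/4} × ℤ) ∪ ({-9, -59/7, -1/81, 7/9, 4, 67/4} × [-5/2, 7/69])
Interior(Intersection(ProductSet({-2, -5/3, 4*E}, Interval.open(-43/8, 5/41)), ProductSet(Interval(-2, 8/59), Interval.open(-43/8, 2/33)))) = EmptySet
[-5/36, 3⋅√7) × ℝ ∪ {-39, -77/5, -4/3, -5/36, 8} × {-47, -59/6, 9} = ({-39, -77/5, -4/3, -5/36, 8} × {-47, -59/6, 9}) ∪ ([-5/36, 3⋅√7) × ℝ)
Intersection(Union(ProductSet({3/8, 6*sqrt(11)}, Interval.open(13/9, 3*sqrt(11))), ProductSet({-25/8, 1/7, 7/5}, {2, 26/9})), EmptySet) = EmptySet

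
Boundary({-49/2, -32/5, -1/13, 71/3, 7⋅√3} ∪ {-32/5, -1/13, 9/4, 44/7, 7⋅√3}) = {-49/2, -32/5, -1/13, 9/4, 44/7, 71/3, 7⋅√3}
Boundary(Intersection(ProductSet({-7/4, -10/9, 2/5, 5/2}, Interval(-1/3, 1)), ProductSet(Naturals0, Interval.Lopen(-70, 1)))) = EmptySet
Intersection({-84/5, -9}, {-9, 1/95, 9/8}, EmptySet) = EmptySet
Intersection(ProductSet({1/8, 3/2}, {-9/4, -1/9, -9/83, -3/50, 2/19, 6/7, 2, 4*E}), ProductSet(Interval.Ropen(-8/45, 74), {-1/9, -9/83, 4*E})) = ProductSet({1/8, 3/2}, {-1/9, -9/83, 4*E})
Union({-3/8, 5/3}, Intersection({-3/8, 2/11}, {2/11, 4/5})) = {-3/8, 2/11, 5/3}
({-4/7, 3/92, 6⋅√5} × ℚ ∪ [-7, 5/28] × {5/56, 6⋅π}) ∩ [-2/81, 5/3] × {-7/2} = {3/92} × {-7/2}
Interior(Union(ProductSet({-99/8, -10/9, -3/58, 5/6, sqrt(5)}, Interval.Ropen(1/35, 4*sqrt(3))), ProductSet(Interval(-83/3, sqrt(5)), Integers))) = EmptySet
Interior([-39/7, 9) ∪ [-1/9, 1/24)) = (-39/7, 9)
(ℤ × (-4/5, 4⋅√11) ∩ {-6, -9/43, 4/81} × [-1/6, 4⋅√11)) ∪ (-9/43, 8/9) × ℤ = ((-9/43, 8/9) × ℤ) ∪ ({-6} × [-1/6, 4⋅√11))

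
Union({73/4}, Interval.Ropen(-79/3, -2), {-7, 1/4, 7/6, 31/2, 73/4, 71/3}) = Union({1/4, 7/6, 31/2, 73/4, 71/3}, Interval.Ropen(-79/3, -2))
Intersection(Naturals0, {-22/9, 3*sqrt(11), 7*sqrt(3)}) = EmptySet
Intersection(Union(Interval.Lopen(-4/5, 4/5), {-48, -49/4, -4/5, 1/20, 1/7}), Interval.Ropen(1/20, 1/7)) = Interval.Ropen(1/20, 1/7)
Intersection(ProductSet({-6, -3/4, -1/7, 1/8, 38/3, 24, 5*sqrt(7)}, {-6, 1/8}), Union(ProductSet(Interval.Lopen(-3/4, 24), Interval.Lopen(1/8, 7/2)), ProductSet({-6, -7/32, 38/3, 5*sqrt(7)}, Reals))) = ProductSet({-6, 38/3, 5*sqrt(7)}, {-6, 1/8})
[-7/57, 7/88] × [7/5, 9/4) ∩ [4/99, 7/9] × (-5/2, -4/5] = ∅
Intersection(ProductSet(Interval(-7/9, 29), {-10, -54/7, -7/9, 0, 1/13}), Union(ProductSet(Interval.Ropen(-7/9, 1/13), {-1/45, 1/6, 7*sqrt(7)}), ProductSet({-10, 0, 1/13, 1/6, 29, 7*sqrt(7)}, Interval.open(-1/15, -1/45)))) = EmptySet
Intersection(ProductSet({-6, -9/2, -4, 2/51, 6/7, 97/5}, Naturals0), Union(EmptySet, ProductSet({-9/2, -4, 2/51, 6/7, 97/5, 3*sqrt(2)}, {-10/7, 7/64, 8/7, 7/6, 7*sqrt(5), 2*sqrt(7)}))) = EmptySet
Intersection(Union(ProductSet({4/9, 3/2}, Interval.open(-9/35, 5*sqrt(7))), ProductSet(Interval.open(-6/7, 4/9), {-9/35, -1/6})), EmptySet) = EmptySet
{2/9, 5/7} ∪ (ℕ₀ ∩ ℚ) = ℕ₀ ∪ {2/9, 5/7}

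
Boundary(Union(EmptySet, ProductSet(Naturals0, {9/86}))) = ProductSet(Naturals0, {9/86})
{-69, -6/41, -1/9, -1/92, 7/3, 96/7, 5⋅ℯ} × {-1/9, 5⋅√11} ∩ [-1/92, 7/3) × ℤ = ∅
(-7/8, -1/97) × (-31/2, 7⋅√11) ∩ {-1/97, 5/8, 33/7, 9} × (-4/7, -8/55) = ∅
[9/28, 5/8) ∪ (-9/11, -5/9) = (-9/11, -5/9) ∪ [9/28, 5/8)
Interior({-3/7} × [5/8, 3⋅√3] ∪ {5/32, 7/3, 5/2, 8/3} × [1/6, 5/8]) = ∅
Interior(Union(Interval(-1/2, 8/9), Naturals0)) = Union(Complement(Interval.open(-1/2, 8/9), Complement(Naturals0, Interval.open(-1/2, 8/9))), Complement(Naturals0, Union(Complement(Naturals0, Interval.open(-1/2, 8/9)), {-1/2, 8/9})), Complement(Range(0, 1, 1), Complement(Naturals0, Interval.open(-1/2, 8/9))), Complement(Range(0, 1, 1), Union(Complement(Naturals0, Interval.open(-1/2, 8/9)), {-1/2, 8/9})))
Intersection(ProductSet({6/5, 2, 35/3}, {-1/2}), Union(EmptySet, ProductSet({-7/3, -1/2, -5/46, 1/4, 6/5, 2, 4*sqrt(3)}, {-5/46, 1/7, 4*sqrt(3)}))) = EmptySet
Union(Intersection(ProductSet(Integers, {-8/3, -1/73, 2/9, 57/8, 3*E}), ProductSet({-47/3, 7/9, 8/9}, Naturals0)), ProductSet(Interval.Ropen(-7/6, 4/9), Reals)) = ProductSet(Interval.Ropen(-7/6, 4/9), Reals)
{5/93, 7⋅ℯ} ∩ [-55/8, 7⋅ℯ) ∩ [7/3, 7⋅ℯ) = ∅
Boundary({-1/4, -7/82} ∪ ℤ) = ℤ ∪ {-1/4, -7/82}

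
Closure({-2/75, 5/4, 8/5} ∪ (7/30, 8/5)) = {-2/75} ∪ [7/30, 8/5]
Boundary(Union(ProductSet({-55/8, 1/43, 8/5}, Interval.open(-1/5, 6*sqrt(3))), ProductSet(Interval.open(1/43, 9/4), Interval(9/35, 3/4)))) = Union(ProductSet({-55/8, 1/43}, Interval(-1/5, 6*sqrt(3))), ProductSet({1/43, 9/4}, Interval(9/35, 3/4)), ProductSet({-55/8, 1/43, 8/5}, Union(Interval(-1/5, 9/35), Interval(3/4, 6*sqrt(3)))), ProductSet(Interval(1/43, 9/4), {9/35, 3/4}))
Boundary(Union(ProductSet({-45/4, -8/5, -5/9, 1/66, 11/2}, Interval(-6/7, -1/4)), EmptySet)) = ProductSet({-45/4, -8/5, -5/9, 1/66, 11/2}, Interval(-6/7, -1/4))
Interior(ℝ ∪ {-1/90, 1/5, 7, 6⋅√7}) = ℝ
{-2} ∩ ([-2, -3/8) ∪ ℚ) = {-2}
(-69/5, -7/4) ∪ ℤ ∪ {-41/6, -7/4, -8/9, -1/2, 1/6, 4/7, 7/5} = ℤ ∪ (-69/5, -7/4] ∪ {-8/9, -1/2, 1/6, 4/7, 7/5}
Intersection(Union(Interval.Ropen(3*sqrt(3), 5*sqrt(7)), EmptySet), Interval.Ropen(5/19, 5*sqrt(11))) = Interval.Ropen(3*sqrt(3), 5*sqrt(7))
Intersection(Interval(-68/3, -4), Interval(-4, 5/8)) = {-4}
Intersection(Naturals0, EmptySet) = EmptySet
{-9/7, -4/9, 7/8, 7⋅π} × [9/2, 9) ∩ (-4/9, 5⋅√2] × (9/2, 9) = {7/8} × (9/2, 9)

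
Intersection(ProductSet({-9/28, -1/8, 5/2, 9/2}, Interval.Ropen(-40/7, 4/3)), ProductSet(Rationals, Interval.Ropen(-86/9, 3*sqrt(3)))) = ProductSet({-9/28, -1/8, 5/2, 9/2}, Interval.Ropen(-40/7, 4/3))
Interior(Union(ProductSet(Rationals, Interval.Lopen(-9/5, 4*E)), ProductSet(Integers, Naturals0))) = EmptySet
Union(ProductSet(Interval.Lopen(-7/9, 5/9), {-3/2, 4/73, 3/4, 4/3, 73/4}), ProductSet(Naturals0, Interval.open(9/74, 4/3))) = Union(ProductSet(Interval.Lopen(-7/9, 5/9), {-3/2, 4/73, 3/4, 4/3, 73/4}), ProductSet(Naturals0, Interval.open(9/74, 4/3)))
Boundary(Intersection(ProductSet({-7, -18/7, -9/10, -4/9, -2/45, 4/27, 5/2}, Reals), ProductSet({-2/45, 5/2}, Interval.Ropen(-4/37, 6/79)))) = ProductSet({-2/45, 5/2}, Interval(-4/37, 6/79))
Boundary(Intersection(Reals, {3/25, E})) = {3/25, E}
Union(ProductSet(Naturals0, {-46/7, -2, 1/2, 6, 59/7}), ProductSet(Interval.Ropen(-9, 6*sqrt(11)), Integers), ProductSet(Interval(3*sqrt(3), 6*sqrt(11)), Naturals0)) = Union(ProductSet(Interval.Ropen(-9, 6*sqrt(11)), Integers), ProductSet(Interval(3*sqrt(3), 6*sqrt(11)), Naturals0), ProductSet(Naturals0, {-46/7, -2, 1/2, 6, 59/7}))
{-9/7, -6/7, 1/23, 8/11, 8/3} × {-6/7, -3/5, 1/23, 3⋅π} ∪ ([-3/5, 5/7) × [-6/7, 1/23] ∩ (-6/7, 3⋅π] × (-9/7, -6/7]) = ([-3/5, 5/7) × {-6/7}) ∪ ({-9/7, -6/7, 1/23, 8/11, 8/3} × {-6/7, -3/5, 1/23, 3⋅π})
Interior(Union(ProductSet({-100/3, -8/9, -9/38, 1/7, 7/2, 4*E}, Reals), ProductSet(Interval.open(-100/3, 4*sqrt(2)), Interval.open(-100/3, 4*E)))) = ProductSet(Interval.open(-100/3, 4*sqrt(2)), Interval.open(-100/3, 4*E))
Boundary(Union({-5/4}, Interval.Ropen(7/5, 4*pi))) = {-5/4, 7/5, 4*pi}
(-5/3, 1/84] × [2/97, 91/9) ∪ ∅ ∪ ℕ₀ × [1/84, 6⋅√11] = ((-5/3, 1/84] × [2/97, 91/9)) ∪ (ℕ₀ × [1/84, 6⋅√11])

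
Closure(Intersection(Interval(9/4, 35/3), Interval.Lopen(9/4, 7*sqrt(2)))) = Interval(9/4, 7*sqrt(2))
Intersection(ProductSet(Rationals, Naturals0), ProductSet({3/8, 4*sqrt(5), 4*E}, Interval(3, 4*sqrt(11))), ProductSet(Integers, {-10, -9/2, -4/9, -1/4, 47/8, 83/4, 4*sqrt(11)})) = EmptySet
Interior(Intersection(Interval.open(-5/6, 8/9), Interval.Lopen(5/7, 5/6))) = Interval.open(5/7, 5/6)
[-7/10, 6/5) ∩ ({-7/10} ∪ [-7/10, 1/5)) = [-7/10, 1/5)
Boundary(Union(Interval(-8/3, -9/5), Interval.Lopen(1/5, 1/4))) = {-8/3, -9/5, 1/5, 1/4}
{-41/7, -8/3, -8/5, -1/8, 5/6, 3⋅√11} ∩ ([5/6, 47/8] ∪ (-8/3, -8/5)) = {5/6}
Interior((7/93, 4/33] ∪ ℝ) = (-∞, ∞)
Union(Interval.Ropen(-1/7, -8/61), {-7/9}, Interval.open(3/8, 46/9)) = Union({-7/9}, Interval.Ropen(-1/7, -8/61), Interval.open(3/8, 46/9))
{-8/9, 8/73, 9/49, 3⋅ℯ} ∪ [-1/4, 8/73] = {-8/9, 9/49, 3⋅ℯ} ∪ [-1/4, 8/73]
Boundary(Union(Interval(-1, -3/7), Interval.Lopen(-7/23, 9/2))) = {-1, -3/7, -7/23, 9/2}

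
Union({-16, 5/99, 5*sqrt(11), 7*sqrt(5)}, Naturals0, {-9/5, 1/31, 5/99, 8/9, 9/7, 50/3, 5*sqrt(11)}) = Union({-16, -9/5, 1/31, 5/99, 8/9, 9/7, 50/3, 5*sqrt(11), 7*sqrt(5)}, Naturals0)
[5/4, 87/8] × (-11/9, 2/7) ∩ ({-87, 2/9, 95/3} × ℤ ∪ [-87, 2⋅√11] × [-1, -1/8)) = [5/4, 2⋅√11] × [-1, -1/8)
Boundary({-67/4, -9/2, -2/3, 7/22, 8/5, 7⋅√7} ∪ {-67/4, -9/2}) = {-67/4, -9/2, -2/3, 7/22, 8/5, 7⋅√7}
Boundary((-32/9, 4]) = {-32/9, 4}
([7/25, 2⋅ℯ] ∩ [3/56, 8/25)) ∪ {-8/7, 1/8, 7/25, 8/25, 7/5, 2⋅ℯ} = {-8/7, 1/8, 7/5, 2⋅ℯ} ∪ [7/25, 8/25]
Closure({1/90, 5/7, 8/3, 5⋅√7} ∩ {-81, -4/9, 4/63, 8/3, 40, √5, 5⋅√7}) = {8/3, 5⋅√7}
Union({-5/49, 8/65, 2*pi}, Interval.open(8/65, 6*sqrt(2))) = Union({-5/49}, Interval.Ropen(8/65, 6*sqrt(2)))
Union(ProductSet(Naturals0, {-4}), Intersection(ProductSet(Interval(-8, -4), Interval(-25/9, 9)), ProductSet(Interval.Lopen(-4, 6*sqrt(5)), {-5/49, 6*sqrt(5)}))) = ProductSet(Naturals0, {-4})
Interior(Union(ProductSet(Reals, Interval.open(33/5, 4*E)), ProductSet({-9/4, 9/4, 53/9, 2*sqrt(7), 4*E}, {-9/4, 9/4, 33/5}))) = ProductSet(Reals, Interval.open(33/5, 4*E))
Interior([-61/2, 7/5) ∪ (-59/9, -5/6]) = (-61/2, 7/5)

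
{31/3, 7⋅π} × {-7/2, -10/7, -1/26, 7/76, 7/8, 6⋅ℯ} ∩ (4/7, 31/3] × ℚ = {31/3} × {-7/2, -10/7, -1/26, 7/76, 7/8}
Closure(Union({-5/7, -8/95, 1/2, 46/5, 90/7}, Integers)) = Union({-5/7, -8/95, 1/2, 46/5, 90/7}, Integers)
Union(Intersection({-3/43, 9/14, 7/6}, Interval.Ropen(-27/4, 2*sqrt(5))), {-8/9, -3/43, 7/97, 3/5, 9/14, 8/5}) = {-8/9, -3/43, 7/97, 3/5, 9/14, 7/6, 8/5}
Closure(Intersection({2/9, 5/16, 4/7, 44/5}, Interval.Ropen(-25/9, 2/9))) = EmptySet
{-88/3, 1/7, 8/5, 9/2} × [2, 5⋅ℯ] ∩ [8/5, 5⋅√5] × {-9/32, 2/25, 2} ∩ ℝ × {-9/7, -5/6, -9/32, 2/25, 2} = {8/5, 9/2} × {2}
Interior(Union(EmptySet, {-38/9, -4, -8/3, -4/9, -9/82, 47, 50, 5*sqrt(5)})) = EmptySet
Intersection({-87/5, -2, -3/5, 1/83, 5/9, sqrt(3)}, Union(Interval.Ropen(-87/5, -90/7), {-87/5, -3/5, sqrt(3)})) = {-87/5, -3/5, sqrt(3)}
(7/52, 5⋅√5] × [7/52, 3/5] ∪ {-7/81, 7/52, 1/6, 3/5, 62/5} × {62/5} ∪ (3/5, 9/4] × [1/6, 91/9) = ({-7/81, 7/52, 1/6, 3/5, 62/5} × {62/5}) ∪ ((3/5, 9/4] × [1/6, 91/9)) ∪ ((7/52, 5⋅√5] × [7/52, 3/5])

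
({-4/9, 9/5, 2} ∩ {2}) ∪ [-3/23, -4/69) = [-3/23, -4/69) ∪ {2}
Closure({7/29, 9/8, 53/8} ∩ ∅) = ∅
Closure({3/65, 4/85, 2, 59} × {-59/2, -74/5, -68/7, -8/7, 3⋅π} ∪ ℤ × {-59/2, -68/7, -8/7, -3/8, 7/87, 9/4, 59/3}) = (ℤ × {-59/2, -68/7, -8/7, -3/8, 7/87, 9/4, 59/3}) ∪ ({3/65, 4/85, 2, 59} × {-59/2, -74/5, -68/7, -8/7, 3⋅π})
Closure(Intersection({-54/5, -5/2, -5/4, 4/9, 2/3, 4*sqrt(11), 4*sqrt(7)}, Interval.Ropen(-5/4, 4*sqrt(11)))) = {-5/4, 4/9, 2/3, 4*sqrt(7)}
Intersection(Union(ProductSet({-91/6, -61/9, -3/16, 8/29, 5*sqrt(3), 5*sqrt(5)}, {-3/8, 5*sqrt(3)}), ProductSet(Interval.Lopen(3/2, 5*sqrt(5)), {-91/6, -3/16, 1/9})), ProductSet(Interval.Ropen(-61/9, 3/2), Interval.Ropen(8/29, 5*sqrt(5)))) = ProductSet({-61/9, -3/16, 8/29}, {5*sqrt(3)})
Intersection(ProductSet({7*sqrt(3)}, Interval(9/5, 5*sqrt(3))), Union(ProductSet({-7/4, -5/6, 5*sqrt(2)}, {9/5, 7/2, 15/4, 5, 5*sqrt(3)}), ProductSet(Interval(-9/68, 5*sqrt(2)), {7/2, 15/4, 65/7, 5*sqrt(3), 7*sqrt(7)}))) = EmptySet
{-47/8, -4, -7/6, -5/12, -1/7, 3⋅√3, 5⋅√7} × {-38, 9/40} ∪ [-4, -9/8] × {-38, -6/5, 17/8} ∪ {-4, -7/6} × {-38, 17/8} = ([-4, -9/8] × {-38, -6/5, 17/8}) ∪ ({-47/8, -4, -7/6, -5/12, -1/7, 3⋅√3, 5⋅√7} × {-38, 9/40})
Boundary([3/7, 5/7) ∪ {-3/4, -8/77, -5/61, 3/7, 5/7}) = {-3/4, -8/77, -5/61, 3/7, 5/7}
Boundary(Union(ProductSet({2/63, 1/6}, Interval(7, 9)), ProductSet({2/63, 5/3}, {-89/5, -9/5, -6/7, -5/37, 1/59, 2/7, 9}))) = Union(ProductSet({2/63, 1/6}, Interval(7, 9)), ProductSet({2/63, 5/3}, {-89/5, -9/5, -6/7, -5/37, 1/59, 2/7, 9}))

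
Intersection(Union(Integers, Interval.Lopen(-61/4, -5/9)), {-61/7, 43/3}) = {-61/7}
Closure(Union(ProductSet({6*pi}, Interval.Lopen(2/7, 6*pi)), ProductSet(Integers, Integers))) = Union(ProductSet({6*pi}, Interval(2/7, 6*pi)), ProductSet(Integers, Integers))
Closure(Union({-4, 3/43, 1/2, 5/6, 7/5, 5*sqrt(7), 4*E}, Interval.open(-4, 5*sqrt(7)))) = Interval(-4, 5*sqrt(7))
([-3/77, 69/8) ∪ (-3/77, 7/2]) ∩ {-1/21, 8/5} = {8/5}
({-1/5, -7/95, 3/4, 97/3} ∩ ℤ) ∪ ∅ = ∅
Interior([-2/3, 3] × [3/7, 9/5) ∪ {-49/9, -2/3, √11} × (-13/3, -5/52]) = (-2/3, 3) × (3/7, 9/5)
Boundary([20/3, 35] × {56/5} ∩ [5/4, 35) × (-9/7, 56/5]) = [20/3, 35] × {56/5}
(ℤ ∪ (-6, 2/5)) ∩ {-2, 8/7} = {-2}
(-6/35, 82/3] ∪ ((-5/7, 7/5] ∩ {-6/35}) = [-6/35, 82/3]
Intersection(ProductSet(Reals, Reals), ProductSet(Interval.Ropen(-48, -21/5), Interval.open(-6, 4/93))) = ProductSet(Interval.Ropen(-48, -21/5), Interval.open(-6, 4/93))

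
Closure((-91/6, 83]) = [-91/6, 83]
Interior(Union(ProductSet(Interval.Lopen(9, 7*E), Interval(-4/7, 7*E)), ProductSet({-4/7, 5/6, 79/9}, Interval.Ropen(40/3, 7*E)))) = ProductSet(Interval.open(9, 7*E), Interval.open(-4/7, 7*E))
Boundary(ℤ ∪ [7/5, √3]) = {7/5, √3} ∪ (ℤ \ (7/5, √3))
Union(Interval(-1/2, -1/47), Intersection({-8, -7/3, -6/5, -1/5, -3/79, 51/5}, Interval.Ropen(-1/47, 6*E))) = Union({51/5}, Interval(-1/2, -1/47))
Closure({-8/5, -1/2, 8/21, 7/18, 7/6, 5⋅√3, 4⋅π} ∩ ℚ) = {-8/5, -1/2, 8/21, 7/18, 7/6}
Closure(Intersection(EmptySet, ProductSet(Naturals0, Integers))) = EmptySet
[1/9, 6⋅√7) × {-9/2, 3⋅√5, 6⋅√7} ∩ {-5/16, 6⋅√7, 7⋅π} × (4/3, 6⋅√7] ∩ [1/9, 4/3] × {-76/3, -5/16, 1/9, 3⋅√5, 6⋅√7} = ∅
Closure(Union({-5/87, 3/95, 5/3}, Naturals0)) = Union({-5/87, 3/95, 5/3}, Naturals0)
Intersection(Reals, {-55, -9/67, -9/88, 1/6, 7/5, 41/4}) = {-55, -9/67, -9/88, 1/6, 7/5, 41/4}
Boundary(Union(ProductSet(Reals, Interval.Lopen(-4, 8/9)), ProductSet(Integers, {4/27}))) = ProductSet(Reals, {-4, 8/9})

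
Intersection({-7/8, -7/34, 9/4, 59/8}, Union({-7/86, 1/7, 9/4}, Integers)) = {9/4}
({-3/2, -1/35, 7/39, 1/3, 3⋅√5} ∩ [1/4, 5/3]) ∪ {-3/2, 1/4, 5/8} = {-3/2, 1/4, 1/3, 5/8}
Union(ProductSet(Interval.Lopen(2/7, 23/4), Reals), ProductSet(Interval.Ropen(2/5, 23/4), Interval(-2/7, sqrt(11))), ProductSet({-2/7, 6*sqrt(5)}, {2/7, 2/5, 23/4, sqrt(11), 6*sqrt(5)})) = Union(ProductSet({-2/7, 6*sqrt(5)}, {2/7, 2/5, 23/4, sqrt(11), 6*sqrt(5)}), ProductSet(Interval.Lopen(2/7, 23/4), Reals))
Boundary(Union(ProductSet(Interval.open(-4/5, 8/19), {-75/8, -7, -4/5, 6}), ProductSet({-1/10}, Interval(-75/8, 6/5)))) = Union(ProductSet({-1/10}, Interval(-75/8, 6/5)), ProductSet(Interval(-4/5, 8/19), {-75/8, -7, -4/5, 6}))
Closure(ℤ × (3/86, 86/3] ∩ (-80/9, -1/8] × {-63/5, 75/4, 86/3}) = {-8, -7, …, -1} × {75/4, 86/3}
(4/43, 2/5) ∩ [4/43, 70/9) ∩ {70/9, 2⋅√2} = ∅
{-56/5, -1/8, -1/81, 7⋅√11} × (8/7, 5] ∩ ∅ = ∅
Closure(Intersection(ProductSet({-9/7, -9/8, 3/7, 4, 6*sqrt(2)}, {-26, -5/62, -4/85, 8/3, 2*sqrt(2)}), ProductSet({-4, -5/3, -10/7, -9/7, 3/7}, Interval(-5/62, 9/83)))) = ProductSet({-9/7, 3/7}, {-5/62, -4/85})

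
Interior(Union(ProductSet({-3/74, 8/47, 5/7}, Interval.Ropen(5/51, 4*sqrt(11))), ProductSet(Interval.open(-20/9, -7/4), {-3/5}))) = EmptySet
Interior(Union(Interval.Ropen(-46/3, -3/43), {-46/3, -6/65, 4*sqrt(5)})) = Interval.open(-46/3, -3/43)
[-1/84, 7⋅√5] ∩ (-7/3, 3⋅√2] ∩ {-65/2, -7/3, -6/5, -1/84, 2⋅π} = {-1/84}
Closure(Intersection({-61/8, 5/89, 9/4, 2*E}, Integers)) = EmptySet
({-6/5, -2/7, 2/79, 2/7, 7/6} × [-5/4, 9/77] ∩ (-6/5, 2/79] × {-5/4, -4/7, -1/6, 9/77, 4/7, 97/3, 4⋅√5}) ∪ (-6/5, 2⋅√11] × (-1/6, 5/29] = ({-2/7, 2/79} × {-5/4, -4/7, -1/6, 9/77}) ∪ ((-6/5, 2⋅√11] × (-1/6, 5/29])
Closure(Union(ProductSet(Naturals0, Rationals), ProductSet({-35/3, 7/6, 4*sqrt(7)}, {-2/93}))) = Union(ProductSet({-35/3, 7/6, 4*sqrt(7)}, {-2/93}), ProductSet(Naturals0, Reals))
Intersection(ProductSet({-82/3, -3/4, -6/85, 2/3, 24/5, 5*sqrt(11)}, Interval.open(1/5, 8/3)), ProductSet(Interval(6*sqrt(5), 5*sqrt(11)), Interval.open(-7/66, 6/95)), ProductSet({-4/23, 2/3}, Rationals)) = EmptySet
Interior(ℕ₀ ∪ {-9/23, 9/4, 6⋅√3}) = ∅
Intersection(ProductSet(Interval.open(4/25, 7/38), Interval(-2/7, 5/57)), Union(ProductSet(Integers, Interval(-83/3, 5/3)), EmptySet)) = EmptySet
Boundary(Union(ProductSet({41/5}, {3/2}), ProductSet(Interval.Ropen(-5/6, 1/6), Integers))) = Union(ProductSet({41/5}, {3/2}), ProductSet(Interval(-5/6, 1/6), Integers))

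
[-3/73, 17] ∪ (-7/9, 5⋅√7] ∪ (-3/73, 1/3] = (-7/9, 17]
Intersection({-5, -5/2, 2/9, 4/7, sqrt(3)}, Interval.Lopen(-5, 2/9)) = {-5/2, 2/9}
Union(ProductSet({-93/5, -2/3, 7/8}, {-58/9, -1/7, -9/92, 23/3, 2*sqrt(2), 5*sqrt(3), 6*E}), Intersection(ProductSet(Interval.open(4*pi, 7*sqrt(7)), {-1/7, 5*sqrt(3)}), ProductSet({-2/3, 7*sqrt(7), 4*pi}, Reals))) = ProductSet({-93/5, -2/3, 7/8}, {-58/9, -1/7, -9/92, 23/3, 2*sqrt(2), 5*sqrt(3), 6*E})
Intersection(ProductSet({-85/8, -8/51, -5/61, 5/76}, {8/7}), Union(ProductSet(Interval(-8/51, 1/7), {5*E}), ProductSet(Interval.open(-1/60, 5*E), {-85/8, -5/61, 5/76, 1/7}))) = EmptySet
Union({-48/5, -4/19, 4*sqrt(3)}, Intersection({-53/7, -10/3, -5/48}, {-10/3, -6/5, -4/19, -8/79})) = {-48/5, -10/3, -4/19, 4*sqrt(3)}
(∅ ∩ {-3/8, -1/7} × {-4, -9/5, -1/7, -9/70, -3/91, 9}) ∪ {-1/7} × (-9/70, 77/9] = {-1/7} × (-9/70, 77/9]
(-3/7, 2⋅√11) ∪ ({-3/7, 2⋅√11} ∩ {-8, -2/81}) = (-3/7, 2⋅√11)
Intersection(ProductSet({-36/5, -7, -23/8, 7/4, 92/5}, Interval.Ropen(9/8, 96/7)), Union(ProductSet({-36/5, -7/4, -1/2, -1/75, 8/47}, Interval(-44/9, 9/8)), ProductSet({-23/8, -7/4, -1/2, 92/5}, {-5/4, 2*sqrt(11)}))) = Union(ProductSet({-36/5}, {9/8}), ProductSet({-23/8, 92/5}, {2*sqrt(11)}))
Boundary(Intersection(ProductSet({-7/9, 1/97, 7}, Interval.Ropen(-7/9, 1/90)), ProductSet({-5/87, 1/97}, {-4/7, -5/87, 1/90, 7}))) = ProductSet({1/97}, {-4/7, -5/87})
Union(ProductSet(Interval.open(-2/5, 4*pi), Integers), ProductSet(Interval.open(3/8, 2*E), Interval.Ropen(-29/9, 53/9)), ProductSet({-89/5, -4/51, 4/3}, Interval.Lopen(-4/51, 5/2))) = Union(ProductSet({-89/5, -4/51, 4/3}, Interval.Lopen(-4/51, 5/2)), ProductSet(Interval.open(-2/5, 4*pi), Integers), ProductSet(Interval.open(3/8, 2*E), Interval.Ropen(-29/9, 53/9)))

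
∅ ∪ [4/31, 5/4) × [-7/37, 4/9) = [4/31, 5/4) × [-7/37, 4/9)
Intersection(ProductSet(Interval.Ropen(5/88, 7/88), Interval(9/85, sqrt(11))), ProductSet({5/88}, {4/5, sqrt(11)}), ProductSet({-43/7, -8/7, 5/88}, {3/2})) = EmptySet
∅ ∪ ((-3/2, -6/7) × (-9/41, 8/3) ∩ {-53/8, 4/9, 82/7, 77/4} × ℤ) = ∅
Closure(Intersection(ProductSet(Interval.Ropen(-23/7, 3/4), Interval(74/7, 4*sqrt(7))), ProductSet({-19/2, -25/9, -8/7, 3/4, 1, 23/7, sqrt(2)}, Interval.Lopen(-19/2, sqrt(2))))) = EmptySet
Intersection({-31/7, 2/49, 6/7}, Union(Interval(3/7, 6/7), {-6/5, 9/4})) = {6/7}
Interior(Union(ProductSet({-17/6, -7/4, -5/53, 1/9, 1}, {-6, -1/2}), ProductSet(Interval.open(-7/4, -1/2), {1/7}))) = EmptySet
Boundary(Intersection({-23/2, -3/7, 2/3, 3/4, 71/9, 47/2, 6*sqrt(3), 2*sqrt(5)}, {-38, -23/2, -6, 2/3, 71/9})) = {-23/2, 2/3, 71/9}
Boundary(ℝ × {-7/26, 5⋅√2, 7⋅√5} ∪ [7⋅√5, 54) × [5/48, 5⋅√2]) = ({54, 7⋅√5} × [5/48, 5⋅√2]) ∪ ([7⋅√5, 54] × {5/48, 5⋅√2}) ∪ ((-∞, ∞) × {-7/26, 5⋅√2, 7⋅√5})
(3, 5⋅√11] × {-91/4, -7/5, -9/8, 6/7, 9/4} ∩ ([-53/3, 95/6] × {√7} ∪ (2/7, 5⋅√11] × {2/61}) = ∅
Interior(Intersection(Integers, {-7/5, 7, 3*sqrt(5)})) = EmptySet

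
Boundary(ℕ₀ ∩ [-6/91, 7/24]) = {0}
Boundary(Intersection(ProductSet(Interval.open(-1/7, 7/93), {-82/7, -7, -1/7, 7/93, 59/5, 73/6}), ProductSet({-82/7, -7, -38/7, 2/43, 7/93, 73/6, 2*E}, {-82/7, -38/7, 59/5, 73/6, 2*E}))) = ProductSet({2/43}, {-82/7, 59/5, 73/6})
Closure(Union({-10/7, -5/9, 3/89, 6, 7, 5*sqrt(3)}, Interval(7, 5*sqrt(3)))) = Union({-10/7, -5/9, 3/89, 6}, Interval(7, 5*sqrt(3)))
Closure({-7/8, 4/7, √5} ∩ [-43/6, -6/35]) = {-7/8}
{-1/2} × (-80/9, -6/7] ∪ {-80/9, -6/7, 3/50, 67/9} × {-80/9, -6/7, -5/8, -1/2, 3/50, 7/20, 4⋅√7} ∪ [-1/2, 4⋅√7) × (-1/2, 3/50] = ({-1/2} × (-80/9, -6/7]) ∪ ([-1/2, 4⋅√7) × (-1/2, 3/50]) ∪ ({-80/9, -6/7, 3/50, 67/9} × {-80/9, -6/7, -5/8, -1/2, 3/50, 7/20, 4⋅√7})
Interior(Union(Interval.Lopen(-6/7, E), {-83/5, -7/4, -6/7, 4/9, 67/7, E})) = Interval.open(-6/7, E)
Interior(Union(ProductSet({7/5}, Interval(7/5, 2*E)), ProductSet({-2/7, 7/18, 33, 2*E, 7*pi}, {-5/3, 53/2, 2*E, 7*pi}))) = EmptySet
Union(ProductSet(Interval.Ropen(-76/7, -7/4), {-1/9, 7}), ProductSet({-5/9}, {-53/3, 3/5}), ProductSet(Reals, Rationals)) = ProductSet(Reals, Rationals)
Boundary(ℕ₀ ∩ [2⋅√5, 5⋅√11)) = {5, 6, …, 16}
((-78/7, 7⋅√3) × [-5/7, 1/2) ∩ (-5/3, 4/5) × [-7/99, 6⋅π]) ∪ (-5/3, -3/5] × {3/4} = ((-5/3, -3/5] × {3/4}) ∪ ((-5/3, 4/5) × [-7/99, 1/2))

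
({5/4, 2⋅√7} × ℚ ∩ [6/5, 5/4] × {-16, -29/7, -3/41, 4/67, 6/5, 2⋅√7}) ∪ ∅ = {5/4} × {-16, -29/7, -3/41, 4/67, 6/5}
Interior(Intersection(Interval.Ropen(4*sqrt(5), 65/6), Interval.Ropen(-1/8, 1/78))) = EmptySet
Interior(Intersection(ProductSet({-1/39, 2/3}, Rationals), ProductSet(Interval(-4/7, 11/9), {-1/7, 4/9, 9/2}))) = EmptySet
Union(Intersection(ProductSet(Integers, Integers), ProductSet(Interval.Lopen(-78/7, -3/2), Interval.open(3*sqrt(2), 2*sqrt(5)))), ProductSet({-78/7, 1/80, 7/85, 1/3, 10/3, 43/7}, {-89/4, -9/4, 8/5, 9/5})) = ProductSet({-78/7, 1/80, 7/85, 1/3, 10/3, 43/7}, {-89/4, -9/4, 8/5, 9/5})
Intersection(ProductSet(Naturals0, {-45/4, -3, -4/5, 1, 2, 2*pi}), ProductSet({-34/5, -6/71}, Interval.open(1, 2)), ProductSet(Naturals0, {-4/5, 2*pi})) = EmptySet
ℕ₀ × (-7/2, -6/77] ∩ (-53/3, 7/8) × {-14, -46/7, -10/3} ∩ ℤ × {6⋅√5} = ∅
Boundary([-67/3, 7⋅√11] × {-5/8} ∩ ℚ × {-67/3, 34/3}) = ∅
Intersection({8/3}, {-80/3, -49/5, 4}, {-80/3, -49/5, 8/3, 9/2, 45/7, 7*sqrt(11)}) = EmptySet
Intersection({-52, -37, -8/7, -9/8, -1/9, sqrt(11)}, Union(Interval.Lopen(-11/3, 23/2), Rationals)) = {-52, -37, -8/7, -9/8, -1/9, sqrt(11)}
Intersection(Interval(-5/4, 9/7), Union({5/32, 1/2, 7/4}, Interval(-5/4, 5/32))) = Union({1/2}, Interval(-5/4, 5/32))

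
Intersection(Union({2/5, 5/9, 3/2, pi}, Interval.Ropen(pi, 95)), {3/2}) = {3/2}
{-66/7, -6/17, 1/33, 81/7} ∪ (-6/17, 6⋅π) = {-66/7} ∪ [-6/17, 6⋅π)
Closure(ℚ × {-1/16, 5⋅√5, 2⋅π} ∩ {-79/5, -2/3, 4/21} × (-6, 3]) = {-79/5, -2/3, 4/21} × {-1/16}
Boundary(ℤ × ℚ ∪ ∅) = ℤ × ℝ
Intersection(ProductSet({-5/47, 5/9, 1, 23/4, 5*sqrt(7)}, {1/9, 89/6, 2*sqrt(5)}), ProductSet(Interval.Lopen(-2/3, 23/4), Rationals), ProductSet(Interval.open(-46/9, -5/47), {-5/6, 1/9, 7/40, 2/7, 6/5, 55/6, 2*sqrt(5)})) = EmptySet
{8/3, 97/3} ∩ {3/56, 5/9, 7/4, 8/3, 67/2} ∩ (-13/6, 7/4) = ∅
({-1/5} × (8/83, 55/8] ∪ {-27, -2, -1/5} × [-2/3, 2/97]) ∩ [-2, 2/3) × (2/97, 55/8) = {-1/5} × (8/83, 55/8)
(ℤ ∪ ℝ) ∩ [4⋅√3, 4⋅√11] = [4⋅√3, 4⋅√11]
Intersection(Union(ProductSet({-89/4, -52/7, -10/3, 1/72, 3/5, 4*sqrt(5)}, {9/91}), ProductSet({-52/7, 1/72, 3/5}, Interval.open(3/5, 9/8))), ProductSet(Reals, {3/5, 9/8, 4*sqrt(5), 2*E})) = EmptySet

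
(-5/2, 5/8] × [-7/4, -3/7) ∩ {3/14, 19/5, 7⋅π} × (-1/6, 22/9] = ∅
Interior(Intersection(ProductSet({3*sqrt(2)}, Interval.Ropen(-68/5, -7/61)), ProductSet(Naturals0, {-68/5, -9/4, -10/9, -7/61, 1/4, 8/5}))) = EmptySet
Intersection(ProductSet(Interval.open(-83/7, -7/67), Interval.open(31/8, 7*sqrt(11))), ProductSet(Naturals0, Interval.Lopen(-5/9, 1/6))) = EmptySet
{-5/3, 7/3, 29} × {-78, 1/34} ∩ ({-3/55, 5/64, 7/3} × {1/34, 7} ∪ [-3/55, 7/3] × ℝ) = {7/3} × {-78, 1/34}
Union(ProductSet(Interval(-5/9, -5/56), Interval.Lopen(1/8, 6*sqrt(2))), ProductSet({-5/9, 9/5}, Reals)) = Union(ProductSet({-5/9, 9/5}, Reals), ProductSet(Interval(-5/9, -5/56), Interval.Lopen(1/8, 6*sqrt(2))))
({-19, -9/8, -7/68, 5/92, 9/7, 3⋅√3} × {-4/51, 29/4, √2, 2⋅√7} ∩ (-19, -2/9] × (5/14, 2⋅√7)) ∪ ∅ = {-9/8} × {√2}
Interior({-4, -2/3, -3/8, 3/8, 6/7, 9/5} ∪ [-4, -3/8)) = (-4, -3/8)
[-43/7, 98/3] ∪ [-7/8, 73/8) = [-43/7, 98/3]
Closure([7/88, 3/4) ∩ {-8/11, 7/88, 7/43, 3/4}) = {7/88, 7/43}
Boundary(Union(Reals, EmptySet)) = EmptySet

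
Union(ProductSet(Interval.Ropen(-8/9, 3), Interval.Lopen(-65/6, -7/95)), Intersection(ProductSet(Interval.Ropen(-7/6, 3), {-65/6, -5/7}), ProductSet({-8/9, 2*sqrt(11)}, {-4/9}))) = ProductSet(Interval.Ropen(-8/9, 3), Interval.Lopen(-65/6, -7/95))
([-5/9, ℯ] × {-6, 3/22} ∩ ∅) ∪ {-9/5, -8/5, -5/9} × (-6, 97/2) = {-9/5, -8/5, -5/9} × (-6, 97/2)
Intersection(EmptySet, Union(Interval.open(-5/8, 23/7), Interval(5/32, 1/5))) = EmptySet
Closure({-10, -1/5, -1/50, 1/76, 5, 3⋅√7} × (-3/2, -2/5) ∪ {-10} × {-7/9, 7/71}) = ({-10} × {-7/9, 7/71}) ∪ ({-10, -1/5, -1/50, 1/76, 5, 3⋅√7} × [-3/2, -2/5])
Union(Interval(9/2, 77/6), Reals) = Interval(-oo, oo)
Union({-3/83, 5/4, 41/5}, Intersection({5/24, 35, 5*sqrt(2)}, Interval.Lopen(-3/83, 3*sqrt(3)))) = {-3/83, 5/24, 5/4, 41/5}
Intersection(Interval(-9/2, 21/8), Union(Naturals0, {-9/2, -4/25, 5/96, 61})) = Union({-9/2, -4/25, 5/96}, Range(0, 3, 1))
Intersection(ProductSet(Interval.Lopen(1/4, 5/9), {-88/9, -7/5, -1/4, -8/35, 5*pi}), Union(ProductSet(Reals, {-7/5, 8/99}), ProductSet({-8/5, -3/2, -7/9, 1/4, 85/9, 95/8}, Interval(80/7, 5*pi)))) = ProductSet(Interval.Lopen(1/4, 5/9), {-7/5})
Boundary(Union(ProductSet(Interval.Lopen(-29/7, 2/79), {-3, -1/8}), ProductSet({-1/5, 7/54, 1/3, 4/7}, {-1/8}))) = Union(ProductSet({-1/5, 7/54, 1/3, 4/7}, {-1/8}), ProductSet(Interval(-29/7, 2/79), {-3, -1/8}))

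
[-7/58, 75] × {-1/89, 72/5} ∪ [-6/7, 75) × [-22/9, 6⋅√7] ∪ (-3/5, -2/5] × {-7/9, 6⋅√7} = ([-7/58, 75] × {-1/89, 72/5}) ∪ ([-6/7, 75) × [-22/9, 6⋅√7])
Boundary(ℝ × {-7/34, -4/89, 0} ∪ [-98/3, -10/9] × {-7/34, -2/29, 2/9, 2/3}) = (ℝ × {-7/34, -4/89, 0}) ∪ ([-98/3, -10/9] × {-7/34, -2/29, 2/9, 2/3})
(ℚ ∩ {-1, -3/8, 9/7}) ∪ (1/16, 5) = {-1, -3/8} ∪ (1/16, 5)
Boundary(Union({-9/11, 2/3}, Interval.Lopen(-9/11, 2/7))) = {-9/11, 2/7, 2/3}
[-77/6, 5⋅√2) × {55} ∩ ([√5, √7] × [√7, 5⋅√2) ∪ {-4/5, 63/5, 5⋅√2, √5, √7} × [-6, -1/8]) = ∅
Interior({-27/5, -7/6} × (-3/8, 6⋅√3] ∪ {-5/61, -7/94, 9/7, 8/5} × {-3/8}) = ∅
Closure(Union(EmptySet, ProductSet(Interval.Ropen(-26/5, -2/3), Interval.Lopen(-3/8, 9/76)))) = Union(ProductSet({-26/5, -2/3}, Interval(-3/8, 9/76)), ProductSet(Interval(-26/5, -2/3), {-3/8, 9/76}), ProductSet(Interval.Ropen(-26/5, -2/3), Interval.Lopen(-3/8, 9/76)))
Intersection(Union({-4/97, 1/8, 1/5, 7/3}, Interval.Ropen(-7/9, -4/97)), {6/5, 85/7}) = EmptySet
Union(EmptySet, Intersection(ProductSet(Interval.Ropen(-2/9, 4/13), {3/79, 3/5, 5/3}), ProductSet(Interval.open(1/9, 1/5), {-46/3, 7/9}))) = EmptySet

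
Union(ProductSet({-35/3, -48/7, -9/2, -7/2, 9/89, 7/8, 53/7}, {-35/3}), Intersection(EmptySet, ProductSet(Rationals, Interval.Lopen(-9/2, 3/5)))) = ProductSet({-35/3, -48/7, -9/2, -7/2, 9/89, 7/8, 53/7}, {-35/3})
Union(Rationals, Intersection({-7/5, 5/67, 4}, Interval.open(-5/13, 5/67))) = Rationals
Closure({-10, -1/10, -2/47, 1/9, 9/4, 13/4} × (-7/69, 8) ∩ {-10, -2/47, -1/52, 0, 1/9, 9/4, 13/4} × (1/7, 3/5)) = {-10, -2/47, 1/9, 9/4, 13/4} × [1/7, 3/5]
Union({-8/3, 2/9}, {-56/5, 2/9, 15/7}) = {-56/5, -8/3, 2/9, 15/7}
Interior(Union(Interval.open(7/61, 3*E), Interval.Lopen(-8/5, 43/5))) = Interval.open(-8/5, 43/5)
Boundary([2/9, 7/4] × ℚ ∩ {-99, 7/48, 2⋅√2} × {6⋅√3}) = ∅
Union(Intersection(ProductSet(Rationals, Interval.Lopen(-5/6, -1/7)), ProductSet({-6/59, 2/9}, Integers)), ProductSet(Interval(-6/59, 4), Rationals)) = ProductSet(Interval(-6/59, 4), Rationals)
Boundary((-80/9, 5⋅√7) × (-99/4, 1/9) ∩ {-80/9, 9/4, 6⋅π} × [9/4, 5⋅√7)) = ∅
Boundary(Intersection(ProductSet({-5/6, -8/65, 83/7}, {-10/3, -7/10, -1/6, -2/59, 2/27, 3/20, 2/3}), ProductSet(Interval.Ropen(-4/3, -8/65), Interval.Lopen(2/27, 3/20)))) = ProductSet({-5/6}, {3/20})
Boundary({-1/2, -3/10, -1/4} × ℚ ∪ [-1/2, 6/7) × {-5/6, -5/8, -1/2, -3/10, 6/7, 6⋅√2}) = ({-1/2, -3/10, -1/4} × ℝ) ∪ ([-1/2, 6/7] × {-5/6, -5/8, -1/2, -3/10, 6/7, 6⋅√2})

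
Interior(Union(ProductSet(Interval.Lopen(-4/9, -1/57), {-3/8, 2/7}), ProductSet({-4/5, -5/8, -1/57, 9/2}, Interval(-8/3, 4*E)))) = EmptySet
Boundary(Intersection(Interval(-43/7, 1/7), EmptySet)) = EmptySet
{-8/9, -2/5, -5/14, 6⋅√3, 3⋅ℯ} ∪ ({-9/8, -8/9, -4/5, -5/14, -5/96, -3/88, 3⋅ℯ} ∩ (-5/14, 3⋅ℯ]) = {-8/9, -2/5, -5/14, -5/96, -3/88, 6⋅√3, 3⋅ℯ}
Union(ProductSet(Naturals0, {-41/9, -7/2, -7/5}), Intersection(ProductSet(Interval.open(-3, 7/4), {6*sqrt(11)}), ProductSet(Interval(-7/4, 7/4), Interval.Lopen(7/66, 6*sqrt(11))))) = Union(ProductSet(Interval.Ropen(-7/4, 7/4), {6*sqrt(11)}), ProductSet(Naturals0, {-41/9, -7/2, -7/5}))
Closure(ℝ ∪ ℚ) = ℝ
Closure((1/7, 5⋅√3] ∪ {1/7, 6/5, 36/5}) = [1/7, 5⋅√3]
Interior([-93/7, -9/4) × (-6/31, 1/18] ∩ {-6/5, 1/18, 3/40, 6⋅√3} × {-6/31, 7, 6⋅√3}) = ∅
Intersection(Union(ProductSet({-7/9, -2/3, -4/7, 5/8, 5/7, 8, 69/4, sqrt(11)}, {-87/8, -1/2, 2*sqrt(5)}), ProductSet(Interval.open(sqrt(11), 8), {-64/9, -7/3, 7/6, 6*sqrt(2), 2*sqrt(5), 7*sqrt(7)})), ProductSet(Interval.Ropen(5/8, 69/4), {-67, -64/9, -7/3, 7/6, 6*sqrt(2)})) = ProductSet(Interval.open(sqrt(11), 8), {-64/9, -7/3, 7/6, 6*sqrt(2)})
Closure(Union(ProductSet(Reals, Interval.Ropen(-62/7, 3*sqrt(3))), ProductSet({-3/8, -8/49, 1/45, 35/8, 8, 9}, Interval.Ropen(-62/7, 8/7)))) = ProductSet(Reals, Interval(-62/7, 3*sqrt(3)))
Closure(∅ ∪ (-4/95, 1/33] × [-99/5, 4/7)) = ({-4/95, 1/33} × [-99/5, 4/7]) ∪ ([-4/95, 1/33] × {-99/5, 4/7}) ∪ ((-4/95, 1/33] × [-99/5, 4/7))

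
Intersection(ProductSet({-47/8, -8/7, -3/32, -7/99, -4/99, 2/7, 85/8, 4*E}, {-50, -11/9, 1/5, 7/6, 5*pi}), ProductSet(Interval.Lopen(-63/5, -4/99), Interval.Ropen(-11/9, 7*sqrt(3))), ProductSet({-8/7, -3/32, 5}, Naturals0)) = EmptySet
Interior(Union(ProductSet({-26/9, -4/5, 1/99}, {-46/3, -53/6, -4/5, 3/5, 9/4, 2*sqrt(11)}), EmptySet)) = EmptySet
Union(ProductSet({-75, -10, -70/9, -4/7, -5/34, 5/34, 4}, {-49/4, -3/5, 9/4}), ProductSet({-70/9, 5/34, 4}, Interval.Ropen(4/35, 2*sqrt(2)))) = Union(ProductSet({-70/9, 5/34, 4}, Interval.Ropen(4/35, 2*sqrt(2))), ProductSet({-75, -10, -70/9, -4/7, -5/34, 5/34, 4}, {-49/4, -3/5, 9/4}))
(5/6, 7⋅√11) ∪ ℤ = ℤ ∪ (5/6, 7⋅√11)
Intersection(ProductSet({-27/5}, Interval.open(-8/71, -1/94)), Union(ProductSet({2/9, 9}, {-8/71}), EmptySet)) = EmptySet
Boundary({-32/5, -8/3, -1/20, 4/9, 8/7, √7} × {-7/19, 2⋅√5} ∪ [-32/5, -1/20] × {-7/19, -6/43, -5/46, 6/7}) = ([-32/5, -1/20] × {-7/19, -6/43, -5/46, 6/7}) ∪ ({-32/5, -8/3, -1/20, 4/9, 8/7, √7} × {-7/19, 2⋅√5})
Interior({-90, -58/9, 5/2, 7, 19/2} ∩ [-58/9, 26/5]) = ∅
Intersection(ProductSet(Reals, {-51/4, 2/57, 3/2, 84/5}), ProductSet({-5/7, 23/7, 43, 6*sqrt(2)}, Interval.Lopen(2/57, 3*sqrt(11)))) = ProductSet({-5/7, 23/7, 43, 6*sqrt(2)}, {3/2})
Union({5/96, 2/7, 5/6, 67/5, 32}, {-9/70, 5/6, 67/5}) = {-9/70, 5/96, 2/7, 5/6, 67/5, 32}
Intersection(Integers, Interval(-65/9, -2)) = Range(-7, -1, 1)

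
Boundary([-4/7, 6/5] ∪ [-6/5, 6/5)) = {-6/5, 6/5}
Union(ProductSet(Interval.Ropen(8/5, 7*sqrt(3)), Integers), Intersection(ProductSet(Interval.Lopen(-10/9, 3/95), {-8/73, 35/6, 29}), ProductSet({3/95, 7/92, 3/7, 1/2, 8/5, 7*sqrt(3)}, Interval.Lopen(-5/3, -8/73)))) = Union(ProductSet({3/95}, {-8/73}), ProductSet(Interval.Ropen(8/5, 7*sqrt(3)), Integers))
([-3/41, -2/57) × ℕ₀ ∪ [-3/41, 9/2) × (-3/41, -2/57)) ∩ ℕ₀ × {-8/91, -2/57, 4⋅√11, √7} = ∅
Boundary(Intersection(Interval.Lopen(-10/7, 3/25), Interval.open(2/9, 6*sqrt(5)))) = EmptySet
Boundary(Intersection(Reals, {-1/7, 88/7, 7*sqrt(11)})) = {-1/7, 88/7, 7*sqrt(11)}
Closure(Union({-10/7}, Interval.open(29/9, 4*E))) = Union({-10/7}, Interval(29/9, 4*E))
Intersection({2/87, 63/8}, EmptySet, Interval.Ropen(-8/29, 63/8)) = EmptySet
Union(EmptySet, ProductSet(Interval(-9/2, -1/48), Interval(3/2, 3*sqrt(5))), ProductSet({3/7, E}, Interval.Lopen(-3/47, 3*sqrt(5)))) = Union(ProductSet({3/7, E}, Interval.Lopen(-3/47, 3*sqrt(5))), ProductSet(Interval(-9/2, -1/48), Interval(3/2, 3*sqrt(5))))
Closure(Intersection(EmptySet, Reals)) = EmptySet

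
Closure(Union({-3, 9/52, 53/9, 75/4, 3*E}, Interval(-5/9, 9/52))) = Union({-3, 53/9, 75/4, 3*E}, Interval(-5/9, 9/52))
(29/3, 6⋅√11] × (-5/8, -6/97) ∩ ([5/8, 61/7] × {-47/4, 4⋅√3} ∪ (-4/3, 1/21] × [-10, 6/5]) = ∅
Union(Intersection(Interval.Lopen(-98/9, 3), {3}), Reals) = Reals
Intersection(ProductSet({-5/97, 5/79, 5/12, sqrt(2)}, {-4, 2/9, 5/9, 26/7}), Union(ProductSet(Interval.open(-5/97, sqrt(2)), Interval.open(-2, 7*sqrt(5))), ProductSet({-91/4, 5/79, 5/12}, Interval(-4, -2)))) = ProductSet({5/79, 5/12}, {-4, 2/9, 5/9, 26/7})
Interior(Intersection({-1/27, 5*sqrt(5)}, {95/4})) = EmptySet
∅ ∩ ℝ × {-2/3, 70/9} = ∅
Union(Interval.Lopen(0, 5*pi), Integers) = Union(Integers, Interval(0, 5*pi))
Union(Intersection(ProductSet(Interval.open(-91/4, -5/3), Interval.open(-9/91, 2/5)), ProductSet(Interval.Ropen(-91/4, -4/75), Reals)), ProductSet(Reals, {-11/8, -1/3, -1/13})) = Union(ProductSet(Interval.open(-91/4, -5/3), Interval.open(-9/91, 2/5)), ProductSet(Reals, {-11/8, -1/3, -1/13}))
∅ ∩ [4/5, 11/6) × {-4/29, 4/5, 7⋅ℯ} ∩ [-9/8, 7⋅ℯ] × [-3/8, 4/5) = ∅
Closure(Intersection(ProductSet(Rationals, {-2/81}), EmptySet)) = EmptySet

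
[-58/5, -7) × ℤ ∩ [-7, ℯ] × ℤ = ∅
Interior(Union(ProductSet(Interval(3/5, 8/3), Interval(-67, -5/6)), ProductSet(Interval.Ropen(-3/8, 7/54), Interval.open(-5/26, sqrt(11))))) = Union(ProductSet(Interval.open(-3/8, 7/54), Interval.open(-5/26, sqrt(11))), ProductSet(Interval.open(3/5, 8/3), Interval.open(-67, -5/6)))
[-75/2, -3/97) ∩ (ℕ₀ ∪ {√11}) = ∅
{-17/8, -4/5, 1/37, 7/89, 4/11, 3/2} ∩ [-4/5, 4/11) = {-4/5, 1/37, 7/89}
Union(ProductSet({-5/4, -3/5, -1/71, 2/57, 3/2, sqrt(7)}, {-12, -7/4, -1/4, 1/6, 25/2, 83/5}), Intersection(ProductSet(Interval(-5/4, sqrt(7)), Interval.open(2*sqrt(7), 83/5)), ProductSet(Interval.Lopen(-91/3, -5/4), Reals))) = Union(ProductSet({-5/4}, Interval.open(2*sqrt(7), 83/5)), ProductSet({-5/4, -3/5, -1/71, 2/57, 3/2, sqrt(7)}, {-12, -7/4, -1/4, 1/6, 25/2, 83/5}))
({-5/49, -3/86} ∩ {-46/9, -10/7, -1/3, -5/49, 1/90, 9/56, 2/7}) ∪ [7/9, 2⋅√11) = {-5/49} ∪ [7/9, 2⋅√11)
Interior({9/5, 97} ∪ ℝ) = ℝ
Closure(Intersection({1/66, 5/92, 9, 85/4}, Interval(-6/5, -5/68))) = EmptySet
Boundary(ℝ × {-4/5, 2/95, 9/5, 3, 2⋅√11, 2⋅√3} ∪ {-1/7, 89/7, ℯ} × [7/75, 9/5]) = ({-1/7, 89/7, ℯ} × [7/75, 9/5]) ∪ (ℝ × {-4/5, 2/95, 9/5, 3, 2⋅√11, 2⋅√3})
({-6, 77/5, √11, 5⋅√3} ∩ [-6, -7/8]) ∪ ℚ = ℚ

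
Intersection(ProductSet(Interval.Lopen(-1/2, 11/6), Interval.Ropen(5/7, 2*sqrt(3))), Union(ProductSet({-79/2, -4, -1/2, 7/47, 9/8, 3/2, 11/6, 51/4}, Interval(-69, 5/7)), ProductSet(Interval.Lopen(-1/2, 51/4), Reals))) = ProductSet(Interval.Lopen(-1/2, 11/6), Interval.Ropen(5/7, 2*sqrt(3)))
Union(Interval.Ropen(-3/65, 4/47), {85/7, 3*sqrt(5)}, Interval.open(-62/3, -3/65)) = Union({85/7, 3*sqrt(5)}, Interval.open(-62/3, 4/47))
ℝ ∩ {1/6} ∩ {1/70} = ∅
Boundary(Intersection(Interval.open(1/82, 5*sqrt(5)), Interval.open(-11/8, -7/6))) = EmptySet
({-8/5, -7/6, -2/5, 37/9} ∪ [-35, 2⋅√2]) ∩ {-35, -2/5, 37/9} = {-35, -2/5, 37/9}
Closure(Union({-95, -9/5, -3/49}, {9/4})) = {-95, -9/5, -3/49, 9/4}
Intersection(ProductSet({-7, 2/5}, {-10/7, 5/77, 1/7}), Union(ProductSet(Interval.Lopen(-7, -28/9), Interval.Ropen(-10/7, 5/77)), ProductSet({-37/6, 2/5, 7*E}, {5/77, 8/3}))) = ProductSet({2/5}, {5/77})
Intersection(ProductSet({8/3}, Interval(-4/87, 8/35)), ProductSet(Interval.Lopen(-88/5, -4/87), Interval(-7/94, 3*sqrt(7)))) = EmptySet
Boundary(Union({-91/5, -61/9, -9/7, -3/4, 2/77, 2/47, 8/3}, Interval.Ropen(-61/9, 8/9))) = {-91/5, -61/9, 8/9, 8/3}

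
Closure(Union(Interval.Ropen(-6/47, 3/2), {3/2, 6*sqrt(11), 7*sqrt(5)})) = Union({6*sqrt(11), 7*sqrt(5)}, Interval(-6/47, 3/2))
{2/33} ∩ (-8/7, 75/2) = {2/33}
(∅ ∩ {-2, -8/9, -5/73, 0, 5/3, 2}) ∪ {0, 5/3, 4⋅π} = {0, 5/3, 4⋅π}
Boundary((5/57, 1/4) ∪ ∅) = {5/57, 1/4}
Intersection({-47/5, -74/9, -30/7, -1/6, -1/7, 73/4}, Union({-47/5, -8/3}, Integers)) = {-47/5}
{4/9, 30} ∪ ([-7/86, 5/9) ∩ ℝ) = [-7/86, 5/9) ∪ {30}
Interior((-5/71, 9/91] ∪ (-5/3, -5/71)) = (-5/3, -5/71) ∪ (-5/71, 9/91)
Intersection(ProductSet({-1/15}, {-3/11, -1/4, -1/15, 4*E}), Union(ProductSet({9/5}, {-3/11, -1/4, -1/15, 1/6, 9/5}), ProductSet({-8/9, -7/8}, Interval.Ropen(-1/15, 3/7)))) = EmptySet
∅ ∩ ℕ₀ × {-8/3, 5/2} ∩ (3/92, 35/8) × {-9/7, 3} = ∅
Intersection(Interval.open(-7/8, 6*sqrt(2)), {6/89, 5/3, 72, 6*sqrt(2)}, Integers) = EmptySet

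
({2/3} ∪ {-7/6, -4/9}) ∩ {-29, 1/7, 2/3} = {2/3}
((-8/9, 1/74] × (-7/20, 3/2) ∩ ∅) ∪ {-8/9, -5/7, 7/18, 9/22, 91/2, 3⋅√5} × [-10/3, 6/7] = {-8/9, -5/7, 7/18, 9/22, 91/2, 3⋅√5} × [-10/3, 6/7]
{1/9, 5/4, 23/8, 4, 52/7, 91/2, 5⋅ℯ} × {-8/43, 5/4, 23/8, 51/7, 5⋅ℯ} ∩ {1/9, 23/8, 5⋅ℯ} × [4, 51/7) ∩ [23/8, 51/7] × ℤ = ∅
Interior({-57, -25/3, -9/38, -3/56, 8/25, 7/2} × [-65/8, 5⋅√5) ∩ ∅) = ∅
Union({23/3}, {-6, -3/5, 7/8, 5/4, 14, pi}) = {-6, -3/5, 7/8, 5/4, 23/3, 14, pi}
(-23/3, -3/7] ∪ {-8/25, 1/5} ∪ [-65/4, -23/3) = [-65/4, -23/3) ∪ (-23/3, -3/7] ∪ {-8/25, 1/5}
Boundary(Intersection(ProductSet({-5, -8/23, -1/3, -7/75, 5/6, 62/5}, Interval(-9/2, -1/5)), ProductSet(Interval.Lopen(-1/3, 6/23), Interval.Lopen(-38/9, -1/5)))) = ProductSet({-7/75}, Interval(-38/9, -1/5))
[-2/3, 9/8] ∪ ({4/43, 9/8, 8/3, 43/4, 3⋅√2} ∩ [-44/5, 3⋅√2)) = [-2/3, 9/8] ∪ {8/3}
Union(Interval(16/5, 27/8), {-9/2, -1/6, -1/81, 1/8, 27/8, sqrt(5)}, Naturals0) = Union({-9/2, -1/6, -1/81, 1/8, sqrt(5)}, Interval(16/5, 27/8), Naturals0)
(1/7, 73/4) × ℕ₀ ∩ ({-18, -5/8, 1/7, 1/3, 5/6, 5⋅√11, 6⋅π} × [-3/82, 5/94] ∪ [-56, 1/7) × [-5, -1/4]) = {1/3, 5/6, 5⋅√11} × {0}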